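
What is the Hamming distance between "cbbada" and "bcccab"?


Comparing "cbbada" and "bcccab" position by position:
  Position 0: 'c' vs 'b' => differ
  Position 1: 'b' vs 'c' => differ
  Position 2: 'b' vs 'c' => differ
  Position 3: 'a' vs 'c' => differ
  Position 4: 'd' vs 'a' => differ
  Position 5: 'a' vs 'b' => differ
Total differences (Hamming distance): 6

6


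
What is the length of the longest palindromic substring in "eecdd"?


Input: "eecdd"
Checking substrings for palindromes:
  [0:2] "ee" (len 2) => palindrome
  [3:5] "dd" (len 2) => palindrome
Longest palindromic substring: "ee" with length 2

2


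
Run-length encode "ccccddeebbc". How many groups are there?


Input: ccccddeebbc
Scanning for consecutive runs:
  Group 1: 'c' x 4 (positions 0-3)
  Group 2: 'd' x 2 (positions 4-5)
  Group 3: 'e' x 2 (positions 6-7)
  Group 4: 'b' x 2 (positions 8-9)
  Group 5: 'c' x 1 (positions 10-10)
Total groups: 5

5


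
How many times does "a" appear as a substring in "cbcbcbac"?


Searching for "a" in "cbcbcbac"
Scanning each position:
  Position 0: "c" => no
  Position 1: "b" => no
  Position 2: "c" => no
  Position 3: "b" => no
  Position 4: "c" => no
  Position 5: "b" => no
  Position 6: "a" => MATCH
  Position 7: "c" => no
Total occurrences: 1

1


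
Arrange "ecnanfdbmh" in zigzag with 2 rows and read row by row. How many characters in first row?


Zigzag "ecnanfdbmh" into 2 rows:
Placing characters:
  'e' => row 0
  'c' => row 1
  'n' => row 0
  'a' => row 1
  'n' => row 0
  'f' => row 1
  'd' => row 0
  'b' => row 1
  'm' => row 0
  'h' => row 1
Rows:
  Row 0: "enndm"
  Row 1: "cafbh"
First row length: 5

5


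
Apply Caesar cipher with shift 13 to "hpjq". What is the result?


Caesar cipher: shift "hpjq" by 13
  'h' (pos 7) + 13 = pos 20 = 'u'
  'p' (pos 15) + 13 = pos 2 = 'c'
  'j' (pos 9) + 13 = pos 22 = 'w'
  'q' (pos 16) + 13 = pos 3 = 'd'
Result: ucwd

ucwd


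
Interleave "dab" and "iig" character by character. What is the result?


Interleaving "dab" and "iig":
  Position 0: 'd' from first, 'i' from second => "di"
  Position 1: 'a' from first, 'i' from second => "ai"
  Position 2: 'b' from first, 'g' from second => "bg"
Result: diaibg

diaibg


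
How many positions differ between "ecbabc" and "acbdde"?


Comparing "ecbabc" and "acbdde" position by position:
  Position 0: 'e' vs 'a' => DIFFER
  Position 1: 'c' vs 'c' => same
  Position 2: 'b' vs 'b' => same
  Position 3: 'a' vs 'd' => DIFFER
  Position 4: 'b' vs 'd' => DIFFER
  Position 5: 'c' vs 'e' => DIFFER
Positions that differ: 4

4


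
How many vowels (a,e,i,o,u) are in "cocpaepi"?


Input: cocpaepi
Checking each character:
  'c' at position 0: consonant
  'o' at position 1: vowel (running total: 1)
  'c' at position 2: consonant
  'p' at position 3: consonant
  'a' at position 4: vowel (running total: 2)
  'e' at position 5: vowel (running total: 3)
  'p' at position 6: consonant
  'i' at position 7: vowel (running total: 4)
Total vowels: 4

4


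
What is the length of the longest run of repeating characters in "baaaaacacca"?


Input: "baaaaacacca"
Scanning for longest run:
  Position 1 ('a'): new char, reset run to 1
  Position 2 ('a'): continues run of 'a', length=2
  Position 3 ('a'): continues run of 'a', length=3
  Position 4 ('a'): continues run of 'a', length=4
  Position 5 ('a'): continues run of 'a', length=5
  Position 6 ('c'): new char, reset run to 1
  Position 7 ('a'): new char, reset run to 1
  Position 8 ('c'): new char, reset run to 1
  Position 9 ('c'): continues run of 'c', length=2
  Position 10 ('a'): new char, reset run to 1
Longest run: 'a' with length 5

5


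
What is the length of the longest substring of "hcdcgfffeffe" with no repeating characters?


Input: "hcdcgfffeffe"
Sliding window (track last position of each char):
  Position 0 ('h'): window [0,0] length 1 -- new best
  Position 1 ('c'): window [0,1] length 2 -- new best
  Position 2 ('d'): window [0,2] length 3 -- new best
  Position 3 ('c'): repeat (last at 1), move window start to 2
  Position 3 ('c'): window [2,3] length 2
  Position 4 ('g'): window [2,4] length 3
  Position 5 ('f'): window [2,5] length 4 -- new best
  Position 6 ('f'): repeat (last at 5), move window start to 6
  Position 6 ('f'): window [6,6] length 1
  Position 7 ('f'): repeat (last at 6), move window start to 7
  Position 7 ('f'): window [7,7] length 1
  Position 8 ('e'): window [7,8] length 2
  Position 9 ('f'): repeat (last at 7), move window start to 8
  Position 9 ('f'): window [8,9] length 2
  Position 10 ('f'): repeat (last at 9), move window start to 10
  Position 10 ('f'): window [10,10] length 1
  Position 11 ('e'): window [10,11] length 2
Longest substring with no repeats: "dcgf" with length 4

4


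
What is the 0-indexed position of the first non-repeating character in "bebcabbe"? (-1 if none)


Input: bebcabbe
Character frequencies:
  'a': 1
  'b': 4
  'c': 1
  'e': 2
Scanning left to right for freq == 1:
  Position 0 ('b'): freq=4, skip
  Position 1 ('e'): freq=2, skip
  Position 2 ('b'): freq=4, skip
  Position 3 ('c'): unique! => answer = 3

3


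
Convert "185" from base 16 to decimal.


Input: "185" in base 16
Positional expansion:
  Digit '1' (value 1) x 16^2 = 256
  Digit '8' (value 8) x 16^1 = 128
  Digit '5' (value 5) x 16^0 = 5
Sum = 389

389


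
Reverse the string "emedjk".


Input: emedjk
Reading characters right to left:
  Position 5: 'k'
  Position 4: 'j'
  Position 3: 'd'
  Position 2: 'e'
  Position 1: 'm'
  Position 0: 'e'
Reversed: kjdeme

kjdeme


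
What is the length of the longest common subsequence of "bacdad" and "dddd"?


LCS of "bacdad" and "dddd"
DP table:
           d    d    d    d
      0    0    0    0    0
  b   0    0    0    0    0
  a   0    0    0    0    0
  c   0    0    0    0    0
  d   0    1    1    1    1
  a   0    1    1    1    1
  d   0    1    2    2    2
LCS length = dp[6][4] = 2

2


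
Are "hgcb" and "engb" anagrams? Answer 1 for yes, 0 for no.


Strings: "hgcb", "engb"
Sorted first:  bcgh
Sorted second: begn
Differ at position 1: 'c' vs 'e' => not anagrams

0


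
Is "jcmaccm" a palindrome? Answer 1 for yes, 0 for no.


Input: jcmaccm
Reversed: mccamcj
  Compare pos 0 ('j') with pos 6 ('m'): MISMATCH
  Compare pos 1 ('c') with pos 5 ('c'): match
  Compare pos 2 ('m') with pos 4 ('c'): MISMATCH
Result: not a palindrome

0


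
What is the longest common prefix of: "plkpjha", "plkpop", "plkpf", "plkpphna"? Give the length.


Words: plkpjha, plkpop, plkpf, plkpphna
  Position 0: all 'p' => match
  Position 1: all 'l' => match
  Position 2: all 'k' => match
  Position 3: all 'p' => match
  Position 4: ('j', 'o', 'f', 'p') => mismatch, stop
LCP = "plkp" (length 4)

4


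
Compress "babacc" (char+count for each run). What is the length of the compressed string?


Input: babacc
Runs:
  'b' x 1 => "b1"
  'a' x 1 => "a1"
  'b' x 1 => "b1"
  'a' x 1 => "a1"
  'c' x 2 => "c2"
Compressed: "b1a1b1a1c2"
Compressed length: 10

10


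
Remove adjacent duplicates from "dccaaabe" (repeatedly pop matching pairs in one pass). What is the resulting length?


Input: dccaaabe
Stack-based adjacent duplicate removal:
  Read 'd': push. Stack: d
  Read 'c': push. Stack: dc
  Read 'c': matches stack top 'c' => pop. Stack: d
  Read 'a': push. Stack: da
  Read 'a': matches stack top 'a' => pop. Stack: d
  Read 'a': push. Stack: da
  Read 'b': push. Stack: dab
  Read 'e': push. Stack: dabe
Final stack: "dabe" (length 4)

4


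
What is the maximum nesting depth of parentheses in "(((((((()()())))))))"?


Input: "(((((((()()())))))))"
Tracking depth:
  Position 0 '(': depth becomes 1
  Position 1 '(': depth becomes 2
  Position 2 '(': depth becomes 3
  Position 3 '(': depth becomes 4
  Position 4 '(': depth becomes 5
  Position 5 '(': depth becomes 6
  Position 6 '(': depth becomes 7
  Position 7 '(': depth becomes 8
  Position 8 ')': depth becomes 7
  Position 9 '(': depth becomes 8
  Position 10 ')': depth becomes 7
  Position 11 '(': depth becomes 8
  Position 12 ')': depth becomes 7
  Position 13 ')': depth becomes 6
  Position 14 ')': depth becomes 5
  Position 15 ')': depth becomes 4
  Position 16 ')': depth becomes 3
  Position 17 ')': depth becomes 2
  Position 18 ')': depth becomes 1
  Position 19 ')': depth becomes 0
Maximum depth reached: 8

8


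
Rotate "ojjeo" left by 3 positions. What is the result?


Input: "ojjeo", rotate left by 3
First 3 characters: "ojj"
Remaining characters: "eo"
Concatenate remaining + first: "eo" + "ojj" = "eoojj"

eoojj


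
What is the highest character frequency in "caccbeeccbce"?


Input: caccbeeccbce
Character counts:
  'a': 1
  'b': 2
  'c': 6
  'e': 3
Maximum frequency: 6

6


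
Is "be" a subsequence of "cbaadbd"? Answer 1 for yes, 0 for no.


Check if "be" is a subsequence of "cbaadbd"
Greedy scan:
  Position 0 ('c'): no match needed
  Position 1 ('b'): matches sub[0] = 'b'
  Position 2 ('a'): no match needed
  Position 3 ('a'): no match needed
  Position 4 ('d'): no match needed
  Position 5 ('b'): no match needed
  Position 6 ('d'): no match needed
Only matched 1/2 characters => not a subsequence

0


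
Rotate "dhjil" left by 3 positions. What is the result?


Input: "dhjil", rotate left by 3
First 3 characters: "dhj"
Remaining characters: "il"
Concatenate remaining + first: "il" + "dhj" = "ildhj"

ildhj


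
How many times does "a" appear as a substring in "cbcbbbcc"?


Searching for "a" in "cbcbbbcc"
Scanning each position:
  Position 0: "c" => no
  Position 1: "b" => no
  Position 2: "c" => no
  Position 3: "b" => no
  Position 4: "b" => no
  Position 5: "b" => no
  Position 6: "c" => no
  Position 7: "c" => no
Total occurrences: 0

0


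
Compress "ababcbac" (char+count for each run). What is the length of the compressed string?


Input: ababcbac
Runs:
  'a' x 1 => "a1"
  'b' x 1 => "b1"
  'a' x 1 => "a1"
  'b' x 1 => "b1"
  'c' x 1 => "c1"
  'b' x 1 => "b1"
  'a' x 1 => "a1"
  'c' x 1 => "c1"
Compressed: "a1b1a1b1c1b1a1c1"
Compressed length: 16

16


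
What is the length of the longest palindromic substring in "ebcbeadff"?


Input: "ebcbeadff"
Checking substrings for palindromes:
  [0:5] "ebcbe" (len 5) => palindrome
  [1:4] "bcb" (len 3) => palindrome
  [7:9] "ff" (len 2) => palindrome
Longest palindromic substring: "ebcbe" with length 5

5


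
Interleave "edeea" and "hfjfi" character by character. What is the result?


Interleaving "edeea" and "hfjfi":
  Position 0: 'e' from first, 'h' from second => "eh"
  Position 1: 'd' from first, 'f' from second => "df"
  Position 2: 'e' from first, 'j' from second => "ej"
  Position 3: 'e' from first, 'f' from second => "ef"
  Position 4: 'a' from first, 'i' from second => "ai"
Result: ehdfejefai

ehdfejefai


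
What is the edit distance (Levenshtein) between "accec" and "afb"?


Computing edit distance: "accec" -> "afb"
DP table:
           a    f    b
      0    1    2    3
  a   1    0    1    2
  c   2    1    1    2
  c   3    2    2    2
  e   4    3    3    3
  c   5    4    4    4
Edit distance = dp[5][3] = 4

4


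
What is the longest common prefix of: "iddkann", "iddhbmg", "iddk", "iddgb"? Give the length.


Words: iddkann, iddhbmg, iddk, iddgb
  Position 0: all 'i' => match
  Position 1: all 'd' => match
  Position 2: all 'd' => match
  Position 3: ('k', 'h', 'k', 'g') => mismatch, stop
LCP = "idd" (length 3)

3


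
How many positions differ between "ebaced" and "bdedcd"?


Comparing "ebaced" and "bdedcd" position by position:
  Position 0: 'e' vs 'b' => DIFFER
  Position 1: 'b' vs 'd' => DIFFER
  Position 2: 'a' vs 'e' => DIFFER
  Position 3: 'c' vs 'd' => DIFFER
  Position 4: 'e' vs 'c' => DIFFER
  Position 5: 'd' vs 'd' => same
Positions that differ: 5

5


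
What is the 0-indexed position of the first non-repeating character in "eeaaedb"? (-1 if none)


Input: eeaaedb
Character frequencies:
  'a': 2
  'b': 1
  'd': 1
  'e': 3
Scanning left to right for freq == 1:
  Position 0 ('e'): freq=3, skip
  Position 1 ('e'): freq=3, skip
  Position 2 ('a'): freq=2, skip
  Position 3 ('a'): freq=2, skip
  Position 4 ('e'): freq=3, skip
  Position 5 ('d'): unique! => answer = 5

5


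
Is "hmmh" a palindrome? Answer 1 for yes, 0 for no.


Input: hmmh
Reversed: hmmh
  Compare pos 0 ('h') with pos 3 ('h'): match
  Compare pos 1 ('m') with pos 2 ('m'): match
Result: palindrome

1


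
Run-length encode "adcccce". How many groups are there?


Input: adcccce
Scanning for consecutive runs:
  Group 1: 'a' x 1 (positions 0-0)
  Group 2: 'd' x 1 (positions 1-1)
  Group 3: 'c' x 4 (positions 2-5)
  Group 4: 'e' x 1 (positions 6-6)
Total groups: 4

4


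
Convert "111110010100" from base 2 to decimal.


Input: "111110010100" in base 2
Positional expansion:
  Digit '1' (value 1) x 2^11 = 2048
  Digit '1' (value 1) x 2^10 = 1024
  Digit '1' (value 1) x 2^9 = 512
  Digit '1' (value 1) x 2^8 = 256
  Digit '1' (value 1) x 2^7 = 128
  Digit '0' (value 0) x 2^6 = 0
  Digit '0' (value 0) x 2^5 = 0
  Digit '1' (value 1) x 2^4 = 16
  Digit '0' (value 0) x 2^3 = 0
  Digit '1' (value 1) x 2^2 = 4
  Digit '0' (value 0) x 2^1 = 0
  Digit '0' (value 0) x 2^0 = 0
Sum = 3988

3988


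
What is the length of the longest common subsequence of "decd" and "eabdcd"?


LCS of "decd" and "eabdcd"
DP table:
           e    a    b    d    c    d
      0    0    0    0    0    0    0
  d   0    0    0    0    1    1    1
  e   0    1    1    1    1    1    1
  c   0    1    1    1    1    2    2
  d   0    1    1    1    2    2    3
LCS length = dp[4][6] = 3

3


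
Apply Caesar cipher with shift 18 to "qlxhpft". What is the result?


Caesar cipher: shift "qlxhpft" by 18
  'q' (pos 16) + 18 = pos 8 = 'i'
  'l' (pos 11) + 18 = pos 3 = 'd'
  'x' (pos 23) + 18 = pos 15 = 'p'
  'h' (pos 7) + 18 = pos 25 = 'z'
  'p' (pos 15) + 18 = pos 7 = 'h'
  'f' (pos 5) + 18 = pos 23 = 'x'
  't' (pos 19) + 18 = pos 11 = 'l'
Result: idpzhxl

idpzhxl


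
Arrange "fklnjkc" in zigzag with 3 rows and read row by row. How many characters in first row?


Zigzag "fklnjkc" into 3 rows:
Placing characters:
  'f' => row 0
  'k' => row 1
  'l' => row 2
  'n' => row 1
  'j' => row 0
  'k' => row 1
  'c' => row 2
Rows:
  Row 0: "fj"
  Row 1: "knk"
  Row 2: "lc"
First row length: 2

2


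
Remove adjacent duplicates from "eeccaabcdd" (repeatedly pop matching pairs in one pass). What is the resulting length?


Input: eeccaabcdd
Stack-based adjacent duplicate removal:
  Read 'e': push. Stack: e
  Read 'e': matches stack top 'e' => pop. Stack: (empty)
  Read 'c': push. Stack: c
  Read 'c': matches stack top 'c' => pop. Stack: (empty)
  Read 'a': push. Stack: a
  Read 'a': matches stack top 'a' => pop. Stack: (empty)
  Read 'b': push. Stack: b
  Read 'c': push. Stack: bc
  Read 'd': push. Stack: bcd
  Read 'd': matches stack top 'd' => pop. Stack: bc
Final stack: "bc" (length 2)

2


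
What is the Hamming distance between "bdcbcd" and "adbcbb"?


Comparing "bdcbcd" and "adbcbb" position by position:
  Position 0: 'b' vs 'a' => differ
  Position 1: 'd' vs 'd' => same
  Position 2: 'c' vs 'b' => differ
  Position 3: 'b' vs 'c' => differ
  Position 4: 'c' vs 'b' => differ
  Position 5: 'd' vs 'b' => differ
Total differences (Hamming distance): 5

5


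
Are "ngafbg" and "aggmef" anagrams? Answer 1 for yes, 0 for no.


Strings: "ngafbg", "aggmef"
Sorted first:  abfggn
Sorted second: aefggm
Differ at position 1: 'b' vs 'e' => not anagrams

0


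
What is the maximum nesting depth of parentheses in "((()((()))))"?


Input: "((()((()))))"
Tracking depth:
  Position 0 '(': depth becomes 1
  Position 1 '(': depth becomes 2
  Position 2 '(': depth becomes 3
  Position 3 ')': depth becomes 2
  Position 4 '(': depth becomes 3
  Position 5 '(': depth becomes 4
  Position 6 '(': depth becomes 5
  Position 7 ')': depth becomes 4
  Position 8 ')': depth becomes 3
  Position 9 ')': depth becomes 2
  Position 10 ')': depth becomes 1
  Position 11 ')': depth becomes 0
Maximum depth reached: 5

5


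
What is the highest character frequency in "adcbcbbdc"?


Input: adcbcbbdc
Character counts:
  'a': 1
  'b': 3
  'c': 3
  'd': 2
Maximum frequency: 3

3


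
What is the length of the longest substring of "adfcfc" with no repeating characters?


Input: "adfcfc"
Sliding window (track last position of each char):
  Position 0 ('a'): window [0,0] length 1 -- new best
  Position 1 ('d'): window [0,1] length 2 -- new best
  Position 2 ('f'): window [0,2] length 3 -- new best
  Position 3 ('c'): window [0,3] length 4 -- new best
  Position 4 ('f'): repeat (last at 2), move window start to 3
  Position 4 ('f'): window [3,4] length 2
  Position 5 ('c'): repeat (last at 3), move window start to 4
  Position 5 ('c'): window [4,5] length 2
Longest substring with no repeats: "adfc" with length 4

4


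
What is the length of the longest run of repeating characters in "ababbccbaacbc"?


Input: "ababbccbaacbc"
Scanning for longest run:
  Position 1 ('b'): new char, reset run to 1
  Position 2 ('a'): new char, reset run to 1
  Position 3 ('b'): new char, reset run to 1
  Position 4 ('b'): continues run of 'b', length=2
  Position 5 ('c'): new char, reset run to 1
  Position 6 ('c'): continues run of 'c', length=2
  Position 7 ('b'): new char, reset run to 1
  Position 8 ('a'): new char, reset run to 1
  Position 9 ('a'): continues run of 'a', length=2
  Position 10 ('c'): new char, reset run to 1
  Position 11 ('b'): new char, reset run to 1
  Position 12 ('c'): new char, reset run to 1
Longest run: 'b' with length 2

2


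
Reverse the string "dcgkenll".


Input: dcgkenll
Reading characters right to left:
  Position 7: 'l'
  Position 6: 'l'
  Position 5: 'n'
  Position 4: 'e'
  Position 3: 'k'
  Position 2: 'g'
  Position 1: 'c'
  Position 0: 'd'
Reversed: llnekgcd

llnekgcd


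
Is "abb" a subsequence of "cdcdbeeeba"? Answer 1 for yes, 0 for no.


Check if "abb" is a subsequence of "cdcdbeeeba"
Greedy scan:
  Position 0 ('c'): no match needed
  Position 1 ('d'): no match needed
  Position 2 ('c'): no match needed
  Position 3 ('d'): no match needed
  Position 4 ('b'): no match needed
  Position 5 ('e'): no match needed
  Position 6 ('e'): no match needed
  Position 7 ('e'): no match needed
  Position 8 ('b'): no match needed
  Position 9 ('a'): matches sub[0] = 'a'
Only matched 1/3 characters => not a subsequence

0


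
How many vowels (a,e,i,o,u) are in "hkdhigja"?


Input: hkdhigja
Checking each character:
  'h' at position 0: consonant
  'k' at position 1: consonant
  'd' at position 2: consonant
  'h' at position 3: consonant
  'i' at position 4: vowel (running total: 1)
  'g' at position 5: consonant
  'j' at position 6: consonant
  'a' at position 7: vowel (running total: 2)
Total vowels: 2

2


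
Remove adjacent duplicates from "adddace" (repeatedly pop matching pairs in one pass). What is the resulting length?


Input: adddace
Stack-based adjacent duplicate removal:
  Read 'a': push. Stack: a
  Read 'd': push. Stack: ad
  Read 'd': matches stack top 'd' => pop. Stack: a
  Read 'd': push. Stack: ad
  Read 'a': push. Stack: ada
  Read 'c': push. Stack: adac
  Read 'e': push. Stack: adace
Final stack: "adace" (length 5)

5


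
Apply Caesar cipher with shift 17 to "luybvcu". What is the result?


Caesar cipher: shift "luybvcu" by 17
  'l' (pos 11) + 17 = pos 2 = 'c'
  'u' (pos 20) + 17 = pos 11 = 'l'
  'y' (pos 24) + 17 = pos 15 = 'p'
  'b' (pos 1) + 17 = pos 18 = 's'
  'v' (pos 21) + 17 = pos 12 = 'm'
  'c' (pos 2) + 17 = pos 19 = 't'
  'u' (pos 20) + 17 = pos 11 = 'l'
Result: clpsmtl

clpsmtl


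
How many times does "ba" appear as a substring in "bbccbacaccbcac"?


Searching for "ba" in "bbccbacaccbcac"
Scanning each position:
  Position 0: "bb" => no
  Position 1: "bc" => no
  Position 2: "cc" => no
  Position 3: "cb" => no
  Position 4: "ba" => MATCH
  Position 5: "ac" => no
  Position 6: "ca" => no
  Position 7: "ac" => no
  Position 8: "cc" => no
  Position 9: "cb" => no
  Position 10: "bc" => no
  Position 11: "ca" => no
  Position 12: "ac" => no
Total occurrences: 1

1


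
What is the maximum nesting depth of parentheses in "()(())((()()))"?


Input: "()(())((()()))"
Tracking depth:
  Position 0 '(': depth becomes 1
  Position 1 ')': depth becomes 0
  Position 2 '(': depth becomes 1
  Position 3 '(': depth becomes 2
  Position 4 ')': depth becomes 1
  Position 5 ')': depth becomes 0
  Position 6 '(': depth becomes 1
  Position 7 '(': depth becomes 2
  Position 8 '(': depth becomes 3
  Position 9 ')': depth becomes 2
  Position 10 '(': depth becomes 3
  Position 11 ')': depth becomes 2
  Position 12 ')': depth becomes 1
  Position 13 ')': depth becomes 0
Maximum depth reached: 3

3


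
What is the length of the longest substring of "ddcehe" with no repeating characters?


Input: "ddcehe"
Sliding window (track last position of each char):
  Position 0 ('d'): window [0,0] length 1 -- new best
  Position 1 ('d'): repeat (last at 0), move window start to 1
  Position 1 ('d'): window [1,1] length 1
  Position 2 ('c'): window [1,2] length 2 -- new best
  Position 3 ('e'): window [1,3] length 3 -- new best
  Position 4 ('h'): window [1,4] length 4 -- new best
  Position 5 ('e'): repeat (last at 3), move window start to 4
  Position 5 ('e'): window [4,5] length 2
Longest substring with no repeats: "dceh" with length 4

4


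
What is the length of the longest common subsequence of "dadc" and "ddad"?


LCS of "dadc" and "ddad"
DP table:
           d    d    a    d
      0    0    0    0    0
  d   0    1    1    1    1
  a   0    1    1    2    2
  d   0    1    2    2    3
  c   0    1    2    2    3
LCS length = dp[4][4] = 3

3


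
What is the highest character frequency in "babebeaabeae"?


Input: babebeaabeae
Character counts:
  'a': 4
  'b': 4
  'e': 4
Maximum frequency: 4

4


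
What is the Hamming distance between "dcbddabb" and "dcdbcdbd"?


Comparing "dcbddabb" and "dcdbcdbd" position by position:
  Position 0: 'd' vs 'd' => same
  Position 1: 'c' vs 'c' => same
  Position 2: 'b' vs 'd' => differ
  Position 3: 'd' vs 'b' => differ
  Position 4: 'd' vs 'c' => differ
  Position 5: 'a' vs 'd' => differ
  Position 6: 'b' vs 'b' => same
  Position 7: 'b' vs 'd' => differ
Total differences (Hamming distance): 5

5


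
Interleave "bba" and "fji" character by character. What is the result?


Interleaving "bba" and "fji":
  Position 0: 'b' from first, 'f' from second => "bf"
  Position 1: 'b' from first, 'j' from second => "bj"
  Position 2: 'a' from first, 'i' from second => "ai"
Result: bfbjai

bfbjai


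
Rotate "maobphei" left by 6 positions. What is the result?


Input: "maobphei", rotate left by 6
First 6 characters: "maobph"
Remaining characters: "ei"
Concatenate remaining + first: "ei" + "maobph" = "eimaobph"

eimaobph


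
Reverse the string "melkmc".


Input: melkmc
Reading characters right to left:
  Position 5: 'c'
  Position 4: 'm'
  Position 3: 'k'
  Position 2: 'l'
  Position 1: 'e'
  Position 0: 'm'
Reversed: cmklem

cmklem


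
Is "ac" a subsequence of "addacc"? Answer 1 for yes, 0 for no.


Check if "ac" is a subsequence of "addacc"
Greedy scan:
  Position 0 ('a'): matches sub[0] = 'a'
  Position 1 ('d'): no match needed
  Position 2 ('d'): no match needed
  Position 3 ('a'): no match needed
  Position 4 ('c'): matches sub[1] = 'c'
  Position 5 ('c'): no match needed
All 2 characters matched => is a subsequence

1


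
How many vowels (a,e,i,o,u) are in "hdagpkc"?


Input: hdagpkc
Checking each character:
  'h' at position 0: consonant
  'd' at position 1: consonant
  'a' at position 2: vowel (running total: 1)
  'g' at position 3: consonant
  'p' at position 4: consonant
  'k' at position 5: consonant
  'c' at position 6: consonant
Total vowels: 1

1


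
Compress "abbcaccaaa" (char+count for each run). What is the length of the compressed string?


Input: abbcaccaaa
Runs:
  'a' x 1 => "a1"
  'b' x 2 => "b2"
  'c' x 1 => "c1"
  'a' x 1 => "a1"
  'c' x 2 => "c2"
  'a' x 3 => "a3"
Compressed: "a1b2c1a1c2a3"
Compressed length: 12

12


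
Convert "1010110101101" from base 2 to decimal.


Input: "1010110101101" in base 2
Positional expansion:
  Digit '1' (value 1) x 2^12 = 4096
  Digit '0' (value 0) x 2^11 = 0
  Digit '1' (value 1) x 2^10 = 1024
  Digit '0' (value 0) x 2^9 = 0
  Digit '1' (value 1) x 2^8 = 256
  Digit '1' (value 1) x 2^7 = 128
  Digit '0' (value 0) x 2^6 = 0
  Digit '1' (value 1) x 2^5 = 32
  Digit '0' (value 0) x 2^4 = 0
  Digit '1' (value 1) x 2^3 = 8
  Digit '1' (value 1) x 2^2 = 4
  Digit '0' (value 0) x 2^1 = 0
  Digit '1' (value 1) x 2^0 = 1
Sum = 5549

5549


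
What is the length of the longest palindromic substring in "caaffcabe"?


Input: "caaffcabe"
Checking substrings for palindromes:
  [1:3] "aa" (len 2) => palindrome
  [3:5] "ff" (len 2) => palindrome
Longest palindromic substring: "aa" with length 2

2


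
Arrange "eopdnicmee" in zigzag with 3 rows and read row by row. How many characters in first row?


Zigzag "eopdnicmee" into 3 rows:
Placing characters:
  'e' => row 0
  'o' => row 1
  'p' => row 2
  'd' => row 1
  'n' => row 0
  'i' => row 1
  'c' => row 2
  'm' => row 1
  'e' => row 0
  'e' => row 1
Rows:
  Row 0: "ene"
  Row 1: "odime"
  Row 2: "pc"
First row length: 3

3


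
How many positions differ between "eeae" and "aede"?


Comparing "eeae" and "aede" position by position:
  Position 0: 'e' vs 'a' => DIFFER
  Position 1: 'e' vs 'e' => same
  Position 2: 'a' vs 'd' => DIFFER
  Position 3: 'e' vs 'e' => same
Positions that differ: 2

2


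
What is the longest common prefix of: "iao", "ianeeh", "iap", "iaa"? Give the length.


Words: iao, ianeeh, iap, iaa
  Position 0: all 'i' => match
  Position 1: all 'a' => match
  Position 2: ('o', 'n', 'p', 'a') => mismatch, stop
LCP = "ia" (length 2)

2


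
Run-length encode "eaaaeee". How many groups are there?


Input: eaaaeee
Scanning for consecutive runs:
  Group 1: 'e' x 1 (positions 0-0)
  Group 2: 'a' x 3 (positions 1-3)
  Group 3: 'e' x 3 (positions 4-6)
Total groups: 3

3


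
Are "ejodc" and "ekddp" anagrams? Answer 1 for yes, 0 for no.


Strings: "ejodc", "ekddp"
Sorted first:  cdejo
Sorted second: ddekp
Differ at position 0: 'c' vs 'd' => not anagrams

0


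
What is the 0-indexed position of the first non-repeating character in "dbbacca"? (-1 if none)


Input: dbbacca
Character frequencies:
  'a': 2
  'b': 2
  'c': 2
  'd': 1
Scanning left to right for freq == 1:
  Position 0 ('d'): unique! => answer = 0

0


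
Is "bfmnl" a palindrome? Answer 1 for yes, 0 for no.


Input: bfmnl
Reversed: lnmfb
  Compare pos 0 ('b') with pos 4 ('l'): MISMATCH
  Compare pos 1 ('f') with pos 3 ('n'): MISMATCH
Result: not a palindrome

0


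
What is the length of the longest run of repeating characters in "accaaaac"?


Input: "accaaaac"
Scanning for longest run:
  Position 1 ('c'): new char, reset run to 1
  Position 2 ('c'): continues run of 'c', length=2
  Position 3 ('a'): new char, reset run to 1
  Position 4 ('a'): continues run of 'a', length=2
  Position 5 ('a'): continues run of 'a', length=3
  Position 6 ('a'): continues run of 'a', length=4
  Position 7 ('c'): new char, reset run to 1
Longest run: 'a' with length 4

4


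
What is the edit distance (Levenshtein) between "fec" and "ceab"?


Computing edit distance: "fec" -> "ceab"
DP table:
           c    e    a    b
      0    1    2    3    4
  f   1    1    2    3    4
  e   2    2    1    2    3
  c   3    2    2    2    3
Edit distance = dp[3][4] = 3

3


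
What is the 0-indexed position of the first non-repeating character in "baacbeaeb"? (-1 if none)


Input: baacbeaeb
Character frequencies:
  'a': 3
  'b': 3
  'c': 1
  'e': 2
Scanning left to right for freq == 1:
  Position 0 ('b'): freq=3, skip
  Position 1 ('a'): freq=3, skip
  Position 2 ('a'): freq=3, skip
  Position 3 ('c'): unique! => answer = 3

3


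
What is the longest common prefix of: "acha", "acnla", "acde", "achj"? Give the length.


Words: acha, acnla, acde, achj
  Position 0: all 'a' => match
  Position 1: all 'c' => match
  Position 2: ('h', 'n', 'd', 'h') => mismatch, stop
LCP = "ac" (length 2)

2


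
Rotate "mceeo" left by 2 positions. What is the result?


Input: "mceeo", rotate left by 2
First 2 characters: "mc"
Remaining characters: "eeo"
Concatenate remaining + first: "eeo" + "mc" = "eeomc"

eeomc


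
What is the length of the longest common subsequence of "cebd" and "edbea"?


LCS of "cebd" and "edbea"
DP table:
           e    d    b    e    a
      0    0    0    0    0    0
  c   0    0    0    0    0    0
  e   0    1    1    1    1    1
  b   0    1    1    2    2    2
  d   0    1    2    2    2    2
LCS length = dp[4][5] = 2

2


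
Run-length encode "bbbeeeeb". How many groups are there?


Input: bbbeeeeb
Scanning for consecutive runs:
  Group 1: 'b' x 3 (positions 0-2)
  Group 2: 'e' x 4 (positions 3-6)
  Group 3: 'b' x 1 (positions 7-7)
Total groups: 3

3


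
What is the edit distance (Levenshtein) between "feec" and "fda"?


Computing edit distance: "feec" -> "fda"
DP table:
           f    d    a
      0    1    2    3
  f   1    0    1    2
  e   2    1    1    2
  e   3    2    2    2
  c   4    3    3    3
Edit distance = dp[4][3] = 3

3


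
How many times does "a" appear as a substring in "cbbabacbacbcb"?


Searching for "a" in "cbbabacbacbcb"
Scanning each position:
  Position 0: "c" => no
  Position 1: "b" => no
  Position 2: "b" => no
  Position 3: "a" => MATCH
  Position 4: "b" => no
  Position 5: "a" => MATCH
  Position 6: "c" => no
  Position 7: "b" => no
  Position 8: "a" => MATCH
  Position 9: "c" => no
  Position 10: "b" => no
  Position 11: "c" => no
  Position 12: "b" => no
Total occurrences: 3

3


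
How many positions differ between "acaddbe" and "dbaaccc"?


Comparing "acaddbe" and "dbaaccc" position by position:
  Position 0: 'a' vs 'd' => DIFFER
  Position 1: 'c' vs 'b' => DIFFER
  Position 2: 'a' vs 'a' => same
  Position 3: 'd' vs 'a' => DIFFER
  Position 4: 'd' vs 'c' => DIFFER
  Position 5: 'b' vs 'c' => DIFFER
  Position 6: 'e' vs 'c' => DIFFER
Positions that differ: 6

6


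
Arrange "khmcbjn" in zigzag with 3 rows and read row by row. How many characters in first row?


Zigzag "khmcbjn" into 3 rows:
Placing characters:
  'k' => row 0
  'h' => row 1
  'm' => row 2
  'c' => row 1
  'b' => row 0
  'j' => row 1
  'n' => row 2
Rows:
  Row 0: "kb"
  Row 1: "hcj"
  Row 2: "mn"
First row length: 2

2


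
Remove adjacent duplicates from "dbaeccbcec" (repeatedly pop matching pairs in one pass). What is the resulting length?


Input: dbaeccbcec
Stack-based adjacent duplicate removal:
  Read 'd': push. Stack: d
  Read 'b': push. Stack: db
  Read 'a': push. Stack: dba
  Read 'e': push. Stack: dbae
  Read 'c': push. Stack: dbaec
  Read 'c': matches stack top 'c' => pop. Stack: dbae
  Read 'b': push. Stack: dbaeb
  Read 'c': push. Stack: dbaebc
  Read 'e': push. Stack: dbaebce
  Read 'c': push. Stack: dbaebcec
Final stack: "dbaebcec" (length 8)

8


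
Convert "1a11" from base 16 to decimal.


Input: "1a11" in base 16
Positional expansion:
  Digit '1' (value 1) x 16^3 = 4096
  Digit 'a' (value 10) x 16^2 = 2560
  Digit '1' (value 1) x 16^1 = 16
  Digit '1' (value 1) x 16^0 = 1
Sum = 6673

6673


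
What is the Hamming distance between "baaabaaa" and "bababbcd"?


Comparing "baaabaaa" and "bababbcd" position by position:
  Position 0: 'b' vs 'b' => same
  Position 1: 'a' vs 'a' => same
  Position 2: 'a' vs 'b' => differ
  Position 3: 'a' vs 'a' => same
  Position 4: 'b' vs 'b' => same
  Position 5: 'a' vs 'b' => differ
  Position 6: 'a' vs 'c' => differ
  Position 7: 'a' vs 'd' => differ
Total differences (Hamming distance): 4

4


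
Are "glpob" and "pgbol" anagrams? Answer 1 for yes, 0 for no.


Strings: "glpob", "pgbol"
Sorted first:  bglop
Sorted second: bglop
Sorted forms match => anagrams

1


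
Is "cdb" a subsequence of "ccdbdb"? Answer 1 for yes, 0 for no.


Check if "cdb" is a subsequence of "ccdbdb"
Greedy scan:
  Position 0 ('c'): matches sub[0] = 'c'
  Position 1 ('c'): no match needed
  Position 2 ('d'): matches sub[1] = 'd'
  Position 3 ('b'): matches sub[2] = 'b'
  Position 4 ('d'): no match needed
  Position 5 ('b'): no match needed
All 3 characters matched => is a subsequence

1


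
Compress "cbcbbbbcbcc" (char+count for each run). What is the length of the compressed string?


Input: cbcbbbbcbcc
Runs:
  'c' x 1 => "c1"
  'b' x 1 => "b1"
  'c' x 1 => "c1"
  'b' x 4 => "b4"
  'c' x 1 => "c1"
  'b' x 1 => "b1"
  'c' x 2 => "c2"
Compressed: "c1b1c1b4c1b1c2"
Compressed length: 14

14


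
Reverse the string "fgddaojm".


Input: fgddaojm
Reading characters right to left:
  Position 7: 'm'
  Position 6: 'j'
  Position 5: 'o'
  Position 4: 'a'
  Position 3: 'd'
  Position 2: 'd'
  Position 1: 'g'
  Position 0: 'f'
Reversed: mjoaddgf

mjoaddgf


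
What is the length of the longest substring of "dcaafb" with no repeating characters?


Input: "dcaafb"
Sliding window (track last position of each char):
  Position 0 ('d'): window [0,0] length 1 -- new best
  Position 1 ('c'): window [0,1] length 2 -- new best
  Position 2 ('a'): window [0,2] length 3 -- new best
  Position 3 ('a'): repeat (last at 2), move window start to 3
  Position 3 ('a'): window [3,3] length 1
  Position 4 ('f'): window [3,4] length 2
  Position 5 ('b'): window [3,5] length 3
Longest substring with no repeats: "dca" with length 3

3


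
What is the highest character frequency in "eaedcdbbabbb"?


Input: eaedcdbbabbb
Character counts:
  'a': 2
  'b': 5
  'c': 1
  'd': 2
  'e': 2
Maximum frequency: 5

5


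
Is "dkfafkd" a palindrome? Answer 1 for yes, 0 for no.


Input: dkfafkd
Reversed: dkfafkd
  Compare pos 0 ('d') with pos 6 ('d'): match
  Compare pos 1 ('k') with pos 5 ('k'): match
  Compare pos 2 ('f') with pos 4 ('f'): match
Result: palindrome

1


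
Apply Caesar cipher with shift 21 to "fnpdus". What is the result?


Caesar cipher: shift "fnpdus" by 21
  'f' (pos 5) + 21 = pos 0 = 'a'
  'n' (pos 13) + 21 = pos 8 = 'i'
  'p' (pos 15) + 21 = pos 10 = 'k'
  'd' (pos 3) + 21 = pos 24 = 'y'
  'u' (pos 20) + 21 = pos 15 = 'p'
  's' (pos 18) + 21 = pos 13 = 'n'
Result: aikypn

aikypn


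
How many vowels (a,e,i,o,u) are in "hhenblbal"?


Input: hhenblbal
Checking each character:
  'h' at position 0: consonant
  'h' at position 1: consonant
  'e' at position 2: vowel (running total: 1)
  'n' at position 3: consonant
  'b' at position 4: consonant
  'l' at position 5: consonant
  'b' at position 6: consonant
  'a' at position 7: vowel (running total: 2)
  'l' at position 8: consonant
Total vowels: 2

2


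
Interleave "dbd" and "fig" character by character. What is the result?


Interleaving "dbd" and "fig":
  Position 0: 'd' from first, 'f' from second => "df"
  Position 1: 'b' from first, 'i' from second => "bi"
  Position 2: 'd' from first, 'g' from second => "dg"
Result: dfbidg

dfbidg


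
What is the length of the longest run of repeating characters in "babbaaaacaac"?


Input: "babbaaaacaac"
Scanning for longest run:
  Position 1 ('a'): new char, reset run to 1
  Position 2 ('b'): new char, reset run to 1
  Position 3 ('b'): continues run of 'b', length=2
  Position 4 ('a'): new char, reset run to 1
  Position 5 ('a'): continues run of 'a', length=2
  Position 6 ('a'): continues run of 'a', length=3
  Position 7 ('a'): continues run of 'a', length=4
  Position 8 ('c'): new char, reset run to 1
  Position 9 ('a'): new char, reset run to 1
  Position 10 ('a'): continues run of 'a', length=2
  Position 11 ('c'): new char, reset run to 1
Longest run: 'a' with length 4

4


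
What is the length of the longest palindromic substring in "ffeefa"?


Input: "ffeefa"
Checking substrings for palindromes:
  [1:5] "feef" (len 4) => palindrome
  [0:2] "ff" (len 2) => palindrome
  [2:4] "ee" (len 2) => palindrome
Longest palindromic substring: "feef" with length 4

4


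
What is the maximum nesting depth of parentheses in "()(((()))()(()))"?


Input: "()(((()))()(()))"
Tracking depth:
  Position 0 '(': depth becomes 1
  Position 1 ')': depth becomes 0
  Position 2 '(': depth becomes 1
  Position 3 '(': depth becomes 2
  Position 4 '(': depth becomes 3
  Position 5 '(': depth becomes 4
  Position 6 ')': depth becomes 3
  Position 7 ')': depth becomes 2
  Position 8 ')': depth becomes 1
  Position 9 '(': depth becomes 2
  Position 10 ')': depth becomes 1
  Position 11 '(': depth becomes 2
  Position 12 '(': depth becomes 3
  Position 13 ')': depth becomes 2
  Position 14 ')': depth becomes 1
  Position 15 ')': depth becomes 0
Maximum depth reached: 4

4


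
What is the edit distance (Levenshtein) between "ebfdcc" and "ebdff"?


Computing edit distance: "ebfdcc" -> "ebdff"
DP table:
           e    b    d    f    f
      0    1    2    3    4    5
  e   1    0    1    2    3    4
  b   2    1    0    1    2    3
  f   3    2    1    1    1    2
  d   4    3    2    1    2    2
  c   5    4    3    2    2    3
  c   6    5    4    3    3    3
Edit distance = dp[6][5] = 3

3


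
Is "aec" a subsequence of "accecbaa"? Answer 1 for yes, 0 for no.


Check if "aec" is a subsequence of "accecbaa"
Greedy scan:
  Position 0 ('a'): matches sub[0] = 'a'
  Position 1 ('c'): no match needed
  Position 2 ('c'): no match needed
  Position 3 ('e'): matches sub[1] = 'e'
  Position 4 ('c'): matches sub[2] = 'c'
  Position 5 ('b'): no match needed
  Position 6 ('a'): no match needed
  Position 7 ('a'): no match needed
All 3 characters matched => is a subsequence

1


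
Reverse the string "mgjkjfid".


Input: mgjkjfid
Reading characters right to left:
  Position 7: 'd'
  Position 6: 'i'
  Position 5: 'f'
  Position 4: 'j'
  Position 3: 'k'
  Position 2: 'j'
  Position 1: 'g'
  Position 0: 'm'
Reversed: difjkjgm

difjkjgm


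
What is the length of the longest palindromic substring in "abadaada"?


Input: "abadaada"
Checking substrings for palindromes:
  [2:8] "adaada" (len 6) => palindrome
  [3:7] "daad" (len 4) => palindrome
  [0:3] "aba" (len 3) => palindrome
  [2:5] "ada" (len 3) => palindrome
  [5:8] "ada" (len 3) => palindrome
  [4:6] "aa" (len 2) => palindrome
Longest palindromic substring: "adaada" with length 6

6


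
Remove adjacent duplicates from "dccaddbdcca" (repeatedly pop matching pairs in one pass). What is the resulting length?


Input: dccaddbdcca
Stack-based adjacent duplicate removal:
  Read 'd': push. Stack: d
  Read 'c': push. Stack: dc
  Read 'c': matches stack top 'c' => pop. Stack: d
  Read 'a': push. Stack: da
  Read 'd': push. Stack: dad
  Read 'd': matches stack top 'd' => pop. Stack: da
  Read 'b': push. Stack: dab
  Read 'd': push. Stack: dabd
  Read 'c': push. Stack: dabdc
  Read 'c': matches stack top 'c' => pop. Stack: dabd
  Read 'a': push. Stack: dabda
Final stack: "dabda" (length 5)

5


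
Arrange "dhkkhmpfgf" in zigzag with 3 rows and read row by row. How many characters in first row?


Zigzag "dhkkhmpfgf" into 3 rows:
Placing characters:
  'd' => row 0
  'h' => row 1
  'k' => row 2
  'k' => row 1
  'h' => row 0
  'm' => row 1
  'p' => row 2
  'f' => row 1
  'g' => row 0
  'f' => row 1
Rows:
  Row 0: "dhg"
  Row 1: "hkmff"
  Row 2: "kp"
First row length: 3

3


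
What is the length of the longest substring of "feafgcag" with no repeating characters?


Input: "feafgcag"
Sliding window (track last position of each char):
  Position 0 ('f'): window [0,0] length 1 -- new best
  Position 1 ('e'): window [0,1] length 2 -- new best
  Position 2 ('a'): window [0,2] length 3 -- new best
  Position 3 ('f'): repeat (last at 0), move window start to 1
  Position 3 ('f'): window [1,3] length 3
  Position 4 ('g'): window [1,4] length 4 -- new best
  Position 5 ('c'): window [1,5] length 5 -- new best
  Position 6 ('a'): repeat (last at 2), move window start to 3
  Position 6 ('a'): window [3,6] length 4
  Position 7 ('g'): repeat (last at 4), move window start to 5
  Position 7 ('g'): window [5,7] length 3
Longest substring with no repeats: "eafgc" with length 5

5
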